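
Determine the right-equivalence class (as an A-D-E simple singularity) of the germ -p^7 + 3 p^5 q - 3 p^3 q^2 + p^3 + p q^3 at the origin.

E_{7}

The Hessian of f at 0 has rank 0. Corank 2; j^3 = p^3 is a perfect cube, so E-series; the 4-jet and mu = 7 give E_7.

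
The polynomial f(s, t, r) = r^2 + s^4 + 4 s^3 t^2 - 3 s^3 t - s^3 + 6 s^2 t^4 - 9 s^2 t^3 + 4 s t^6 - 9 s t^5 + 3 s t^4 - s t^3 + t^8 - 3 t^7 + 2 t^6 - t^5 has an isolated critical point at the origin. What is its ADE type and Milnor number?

Type E_7, Milnor number mu = 7.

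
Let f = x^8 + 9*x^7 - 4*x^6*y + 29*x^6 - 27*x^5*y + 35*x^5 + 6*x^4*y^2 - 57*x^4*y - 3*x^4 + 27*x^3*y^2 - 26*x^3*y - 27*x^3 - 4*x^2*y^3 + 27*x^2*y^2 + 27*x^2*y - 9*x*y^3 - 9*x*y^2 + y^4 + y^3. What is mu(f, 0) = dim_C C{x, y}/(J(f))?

The Hessian of f at 0 is [[0, 0], [0, 0]] with rank 0, so corank 2. A Groebner basis of the Jacobian ideal J(f) in C{x,y} is {-19683*x^2/68 + 6561*x*y/34 + y^4 - 27*y^3/68 - 2187*y^2/68, x^3 + 189*x^2/34 - 63*x*y/17 - y^3/34 + 21*y^2/34, x^2*y + 729*x^2/68 - 243*x*y/34 - 59*y^3/612 + 81*y^2/68, 1053*x^2/68 + x*y^2 - 351*x*y/34 - 191*y^3/612 + 117*y^2/68}; counting standard monomials gives mu = 7. Corank 2; j^3 = -(3*x - y)^3 is a perfect cube, so E-series; the 4-jet and mu = 7 give E_7.

7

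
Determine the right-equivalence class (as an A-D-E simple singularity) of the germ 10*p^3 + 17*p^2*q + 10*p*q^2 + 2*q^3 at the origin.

D4

The Hessian of f at 0 has rank 0. Corank 2; j^3 = (2*p + q)*(5*p^2 + 6*p*q + 2*q^2) splits into three distinct lines over C (the quadratic factor has nonzero discriminant), so D_4.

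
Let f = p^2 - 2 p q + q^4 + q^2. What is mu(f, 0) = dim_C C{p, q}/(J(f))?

3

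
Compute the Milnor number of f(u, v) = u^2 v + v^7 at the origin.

8

The Hessian of f at 0 has rank 0. Corank 2; j^3 = u^2*v has shape L^2 M (L != M), so D-series; mu = 8 gives D_8.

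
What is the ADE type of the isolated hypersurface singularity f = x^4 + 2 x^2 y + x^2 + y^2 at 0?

A1

The Hessian of f at 0 is [[2, 0], [0, 2]] with rank 2, so corank 0. A Groebner basis of the Jacobian ideal J(f) in C{x,y} is {x, y}; counting standard monomials gives mu = 1. Corank 0: nondegenerate Morse point, so A_1.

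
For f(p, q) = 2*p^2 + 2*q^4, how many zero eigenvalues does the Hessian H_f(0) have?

Hessian at 0 has rank 1.

1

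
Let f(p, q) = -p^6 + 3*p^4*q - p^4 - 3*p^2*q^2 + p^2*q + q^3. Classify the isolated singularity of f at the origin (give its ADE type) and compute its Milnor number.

Type D_4, Milnor number mu = 4.

The Hessian of f at 0 has rank 0. Corank 2; j^3 = q*(p^2 + q^2) splits into three distinct lines over C (the quadratic factor has nonzero discriminant), so D_4.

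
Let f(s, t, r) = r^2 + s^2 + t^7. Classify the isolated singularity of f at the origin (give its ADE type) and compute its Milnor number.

Type A_6, Milnor number mu = 6.

The Hessian of f at 0 has rank 2. Corank 1: A-series; mu = 6 gives A_6.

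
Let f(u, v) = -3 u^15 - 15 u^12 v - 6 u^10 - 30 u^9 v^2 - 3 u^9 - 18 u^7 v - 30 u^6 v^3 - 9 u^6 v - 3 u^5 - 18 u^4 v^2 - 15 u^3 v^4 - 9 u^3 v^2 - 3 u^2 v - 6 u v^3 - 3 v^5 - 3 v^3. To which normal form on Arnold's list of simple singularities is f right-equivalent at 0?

The Hessian of f at 0 is [[0, 0], [0, 0]] with rank 0, so corank 2. A Groebner basis of the Jacobian ideal J(f) in C{u,v} is {v^3, u^2 + 3*v^2, u*v}; counting standard monomials gives mu = 4. Corank 2; j^3 = -3*v*(u^2 + v^2) splits into three distinct lines over C (the quadratic factor has nonzero discriminant), so D_4.

D_{4}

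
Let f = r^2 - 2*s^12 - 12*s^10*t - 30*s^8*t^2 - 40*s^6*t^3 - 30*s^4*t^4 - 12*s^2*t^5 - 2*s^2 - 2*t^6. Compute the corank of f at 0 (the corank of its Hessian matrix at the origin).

1

Hessian at 0 has rank 2.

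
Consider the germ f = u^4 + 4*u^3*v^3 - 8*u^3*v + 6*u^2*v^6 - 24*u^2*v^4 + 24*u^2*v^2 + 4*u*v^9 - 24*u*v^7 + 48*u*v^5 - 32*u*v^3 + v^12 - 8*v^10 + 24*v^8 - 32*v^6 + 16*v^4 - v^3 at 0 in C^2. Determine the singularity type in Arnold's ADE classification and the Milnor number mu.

Type E_{6}, Milnor number mu = 6.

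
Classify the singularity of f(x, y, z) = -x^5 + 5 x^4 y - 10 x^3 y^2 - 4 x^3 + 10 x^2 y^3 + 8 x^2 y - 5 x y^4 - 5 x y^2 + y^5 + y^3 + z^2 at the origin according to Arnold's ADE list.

D6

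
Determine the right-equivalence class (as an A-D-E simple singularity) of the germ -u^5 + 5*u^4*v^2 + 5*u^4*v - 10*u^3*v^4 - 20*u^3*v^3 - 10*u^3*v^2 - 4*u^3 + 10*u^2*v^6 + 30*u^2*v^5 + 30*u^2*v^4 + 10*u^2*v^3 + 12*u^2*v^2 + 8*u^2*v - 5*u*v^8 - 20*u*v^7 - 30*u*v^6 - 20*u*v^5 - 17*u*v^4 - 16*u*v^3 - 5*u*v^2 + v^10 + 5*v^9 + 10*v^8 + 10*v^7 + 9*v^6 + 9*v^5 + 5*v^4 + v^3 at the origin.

D6

The Hessian of f at 0 has rank 0. Corank 2; j^3 = -(u - v)*(2*u - v)^2 has shape L^2 M (L != M), so D-series; mu = 6 gives D_6.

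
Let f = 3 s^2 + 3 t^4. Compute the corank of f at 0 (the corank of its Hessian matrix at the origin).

1

The Hessian at 0 is [[6, 0], [0, 0]] of rank 1; hence corank 1.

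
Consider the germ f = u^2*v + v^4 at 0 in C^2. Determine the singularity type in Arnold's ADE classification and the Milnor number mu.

Type D5, Milnor number mu = 5.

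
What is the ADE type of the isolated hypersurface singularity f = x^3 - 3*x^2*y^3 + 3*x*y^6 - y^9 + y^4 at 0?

The Hessian of f at 0 has rank 0. Corank 2; j^3 = x^3 is a perfect cube, so E-series; the 4-jet and mu = 6 give E_6.

E6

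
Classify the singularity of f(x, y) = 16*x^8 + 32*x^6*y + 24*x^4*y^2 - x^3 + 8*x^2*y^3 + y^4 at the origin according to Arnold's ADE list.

The Hessian of f at 0 has rank 0. Corank 2; j^3 = -x^3 is a perfect cube, so E-series; the 4-jet and mu = 6 give E_6.

E_6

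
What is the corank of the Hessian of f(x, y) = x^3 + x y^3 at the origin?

Hessian at 0 has rank 0.

2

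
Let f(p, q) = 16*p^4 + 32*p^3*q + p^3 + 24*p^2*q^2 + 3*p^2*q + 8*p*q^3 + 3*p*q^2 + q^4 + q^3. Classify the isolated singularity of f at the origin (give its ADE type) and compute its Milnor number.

Type E_{6}, Milnor number mu = 6.

The Hessian of f at 0 has rank 0. Corank 2; j^3 = (p + q)^3 is a perfect cube, so E-series; the 4-jet and mu = 6 give E_6.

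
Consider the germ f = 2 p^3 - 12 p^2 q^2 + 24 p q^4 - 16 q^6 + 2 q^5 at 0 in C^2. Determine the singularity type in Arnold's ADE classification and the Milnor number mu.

Type E_{8}, Milnor number mu = 8.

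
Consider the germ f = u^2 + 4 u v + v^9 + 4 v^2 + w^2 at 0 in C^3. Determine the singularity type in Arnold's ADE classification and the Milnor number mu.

Type A8, Milnor number mu = 8.

The Hessian of f at 0 is [[2, 4, 0], [4, 8, 0], [0, 0, 2]] with rank 2, so corank 1. A Groebner basis of the Jacobian ideal J(f) in C{u,v,w} is {v^8, u + 2*v, w}; counting standard monomials gives mu = 8. Corank 1: A-series; mu = 8 gives A_8.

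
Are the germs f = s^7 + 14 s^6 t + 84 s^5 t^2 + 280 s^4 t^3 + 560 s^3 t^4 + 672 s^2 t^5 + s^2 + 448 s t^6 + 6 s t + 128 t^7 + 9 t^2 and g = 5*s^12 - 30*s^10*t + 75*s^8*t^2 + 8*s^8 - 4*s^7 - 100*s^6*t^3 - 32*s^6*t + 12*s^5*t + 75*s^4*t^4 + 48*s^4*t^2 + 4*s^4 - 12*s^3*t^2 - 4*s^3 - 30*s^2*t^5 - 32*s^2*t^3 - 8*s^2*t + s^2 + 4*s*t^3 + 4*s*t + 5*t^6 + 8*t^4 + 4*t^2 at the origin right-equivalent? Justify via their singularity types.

No.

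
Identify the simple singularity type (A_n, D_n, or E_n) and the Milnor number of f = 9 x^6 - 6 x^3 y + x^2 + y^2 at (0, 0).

Type A_{1}, Milnor number mu = 1.

The Hessian of f at 0 is [[2, 0], [0, 2]] with rank 2, so corank 0. A Groebner basis of the Jacobian ideal J(f) in C{x,y} is {x, y}; counting standard monomials gives mu = 1. Corank 0: nondegenerate Morse point, so A_1.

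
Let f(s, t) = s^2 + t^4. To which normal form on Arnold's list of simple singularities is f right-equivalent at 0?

A_3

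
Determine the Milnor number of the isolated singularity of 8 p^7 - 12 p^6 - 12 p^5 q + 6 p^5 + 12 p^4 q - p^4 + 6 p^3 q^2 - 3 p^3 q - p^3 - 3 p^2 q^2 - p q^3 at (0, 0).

7

The Hessian of f at 0 is [[0, 0], [0, 0]] with rank 0, so corank 2. A Groebner basis of the Jacobian ideal J(f) in C{p,q} is {3*p^2 + q^4 + q^3, p^3, p^2*q - p^2 - q^3/3, 2*p^2 + p*q^2 + 2*q^3/3}; counting standard monomials gives mu = 7. Corank 2; j^3 = -p^3 is a perfect cube, so E-series; the 4-jet and mu = 7 give E_7.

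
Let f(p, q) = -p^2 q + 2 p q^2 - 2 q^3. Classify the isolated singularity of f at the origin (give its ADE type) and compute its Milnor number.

The Hessian of f at 0 is [[0, 0], [0, 0]] with rank 0, so corank 2. A Groebner basis of the Jacobian ideal J(f) in C{p,q} is {q^3, p^2 + 2*q^2, p*q - q^2}; counting standard monomials gives mu = 4. Corank 2; j^3 = -q*(p^2 - 2*p*q + 2*q^2) splits into three distinct lines over C (the quadratic factor has nonzero discriminant), so D_4.

Type D4, Milnor number mu = 4.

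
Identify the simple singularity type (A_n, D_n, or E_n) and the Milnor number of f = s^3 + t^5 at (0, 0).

The Hessian of f at 0 has rank 0. Corank 2; j^3 = s^3 is a perfect cube, so E-series; the 5-jet and mu = 8 give E_8.

Type E8, Milnor number mu = 8.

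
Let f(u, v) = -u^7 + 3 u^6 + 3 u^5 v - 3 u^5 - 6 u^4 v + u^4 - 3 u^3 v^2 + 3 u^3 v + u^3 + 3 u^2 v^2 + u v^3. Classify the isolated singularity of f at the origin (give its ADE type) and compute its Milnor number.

Type E_{7}, Milnor number mu = 7.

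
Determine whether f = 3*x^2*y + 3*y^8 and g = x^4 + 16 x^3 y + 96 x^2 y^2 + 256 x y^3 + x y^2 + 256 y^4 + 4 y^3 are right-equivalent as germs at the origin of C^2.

The Hessian of f at 0 is [[0, 0], [0, 0]] with rank 0, so corank 2. A Groebner basis of the Jacobian ideal J(f) in C{x,y} is {x^2/8 + y^7, x^3, x*y}; counting standard monomials gives mu = 9. Corank 2; j^3 = 3*x^2*y has shape L^2 M (L != M), so D-series; mu = 9 gives D_9. The Hessian of g at 0 is [[0, 0], [0, 0]] with rank 0, so corank 2. A Groebner basis of the Jacobian ideal J(g) in C{x,y} is {x^3 + y^2/4, y^3, x*y + 4*y^2}; counting standard monomials gives mu = 5. Corank 2; j^3 = y^2*(x + 4*y) has shape L^2 M (L != M), so D-series; mu = 5 gives D_5. f is D_9 but g is D_5, hence not right-equivalent.

No.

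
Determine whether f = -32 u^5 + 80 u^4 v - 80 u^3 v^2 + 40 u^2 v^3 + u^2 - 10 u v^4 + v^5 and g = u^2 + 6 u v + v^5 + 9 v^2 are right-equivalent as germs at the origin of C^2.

The Hessian of f at 0 has rank 1. Corank 1: A-series; mu = 4 gives A_4. The Hessian of g at 0 has rank 1. Corank 1: A-series; mu = 4 gives A_4. Both have type A_4, hence right-equivalent.

Yes.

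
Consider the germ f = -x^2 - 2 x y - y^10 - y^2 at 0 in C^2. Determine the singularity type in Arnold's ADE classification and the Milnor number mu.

Type A9, Milnor number mu = 9.

The Hessian of f at 0 has rank 1. Corank 1: A-series; mu = 9 gives A_9.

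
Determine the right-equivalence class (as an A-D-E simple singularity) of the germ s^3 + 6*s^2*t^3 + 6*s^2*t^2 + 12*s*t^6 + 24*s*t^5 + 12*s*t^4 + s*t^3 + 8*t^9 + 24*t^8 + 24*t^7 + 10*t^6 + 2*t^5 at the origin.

E_7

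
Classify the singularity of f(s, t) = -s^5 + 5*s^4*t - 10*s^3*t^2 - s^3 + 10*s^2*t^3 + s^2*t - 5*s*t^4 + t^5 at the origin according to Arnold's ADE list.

The Hessian of f at 0 is [[0, 0], [0, 0]] with rank 0, so corank 2. A Groebner basis of the Jacobian ideal J(f) in C{s,t} is {s*t/5 + t^4, s*t^2, s^2 - s*t}; counting standard monomials gives mu = 6. Corank 2; j^3 = -s^2*(s - t) has shape L^2 M (L != M), so D-series; mu = 6 gives D_6.

D_{6}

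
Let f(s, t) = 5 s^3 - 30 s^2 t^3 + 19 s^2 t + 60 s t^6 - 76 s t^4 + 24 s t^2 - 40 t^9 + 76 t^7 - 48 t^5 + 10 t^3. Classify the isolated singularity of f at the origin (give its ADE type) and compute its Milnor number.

Type D_{4}, Milnor number mu = 4.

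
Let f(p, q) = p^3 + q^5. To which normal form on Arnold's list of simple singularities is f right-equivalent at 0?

E_8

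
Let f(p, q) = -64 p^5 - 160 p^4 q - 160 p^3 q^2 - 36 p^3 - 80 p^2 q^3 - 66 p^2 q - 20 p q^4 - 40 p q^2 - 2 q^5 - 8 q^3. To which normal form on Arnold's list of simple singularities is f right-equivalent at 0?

D_6

The Hessian of f at 0 has rank 0. Corank 2; j^3 = -2*(2*p + q)*(3*p + 2*q)^2 has shape L^2 M (L != M), so D-series; mu = 6 gives D_6.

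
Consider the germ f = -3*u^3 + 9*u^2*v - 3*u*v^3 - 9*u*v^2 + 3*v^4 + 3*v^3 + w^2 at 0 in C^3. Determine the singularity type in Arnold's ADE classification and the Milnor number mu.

Type E7, Milnor number mu = 7.

The Hessian of f at 0 is [[0, 0, 0], [0, 0, 0], [0, 0, 2]] with rank 1, so corank 2. A Groebner basis of the Jacobian ideal J(f) in C{u,v,w} is {u^3 - 3*u^2*v - 6*u^2 + 12*u*v - 6*v^2, 3*u^2 + u*v^2 - 6*u*v + 3*v^2, 3*u^2 - 6*u*v + v^3 + 3*v^2, w}; counting standard monomials gives mu = 7. Corank 2; j^3 = -3*(u - v)^3 is a perfect cube, so E-series; the 4-jet and mu = 7 give E_7.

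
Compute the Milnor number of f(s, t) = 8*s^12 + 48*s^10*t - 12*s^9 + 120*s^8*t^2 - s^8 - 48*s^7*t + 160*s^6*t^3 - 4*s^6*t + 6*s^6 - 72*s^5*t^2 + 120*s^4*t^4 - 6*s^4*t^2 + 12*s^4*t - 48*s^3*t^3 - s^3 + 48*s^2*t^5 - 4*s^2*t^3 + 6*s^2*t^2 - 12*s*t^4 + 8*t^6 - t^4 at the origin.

6

The Hessian of f at 0 has rank 0. Corank 2; j^3 = -s^3 is a perfect cube, so E-series; the 4-jet and mu = 6 give E_6.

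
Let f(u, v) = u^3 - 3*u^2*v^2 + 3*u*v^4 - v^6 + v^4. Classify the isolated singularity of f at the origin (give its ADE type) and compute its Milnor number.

The Hessian of f at 0 has rank 0. Corank 2; j^3 = u^3 is a perfect cube, so E-series; the 4-jet and mu = 6 give E_6.

Type E_{6}, Milnor number mu = 6.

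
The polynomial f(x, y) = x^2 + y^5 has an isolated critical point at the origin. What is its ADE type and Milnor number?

Type A_4, Milnor number mu = 4.

The Hessian of f at 0 has rank 1. Corank 1: A-series; mu = 4 gives A_4.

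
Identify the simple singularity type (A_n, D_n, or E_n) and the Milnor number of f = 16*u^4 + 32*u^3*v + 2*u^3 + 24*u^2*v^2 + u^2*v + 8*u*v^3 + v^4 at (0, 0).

The Hessian of f at 0 is [[0, 0], [0, 0]] with rank 0, so corank 2. A Groebner basis of the Jacobian ideal J(f) in C{u,v} is {u*v^2, -u*v/8 + v^3, u^2 + u*v/2}; counting standard monomials gives mu = 5. Corank 2; j^3 = u^2*(2*u + v) has shape L^2 M (L != M), so D-series; mu = 5 gives D_5.

Type D_5, Milnor number mu = 5.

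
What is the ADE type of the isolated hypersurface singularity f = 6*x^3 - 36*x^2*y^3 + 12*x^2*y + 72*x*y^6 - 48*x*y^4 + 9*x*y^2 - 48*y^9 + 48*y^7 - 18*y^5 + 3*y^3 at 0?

The Hessian of f at 0 has rank 0. Corank 2; j^3 = 3*(x + y)*(2*x^2 + 2*x*y + y^2) splits into three distinct lines over C (the quadratic factor has nonzero discriminant), so D_4.

D4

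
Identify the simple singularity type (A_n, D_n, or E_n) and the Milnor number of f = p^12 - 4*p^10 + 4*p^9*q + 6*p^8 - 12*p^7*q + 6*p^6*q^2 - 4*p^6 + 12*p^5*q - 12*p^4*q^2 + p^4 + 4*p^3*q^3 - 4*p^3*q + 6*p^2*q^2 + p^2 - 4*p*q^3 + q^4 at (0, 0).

Type A3, Milnor number mu = 3.

The Hessian of f at 0 has rank 1. Corank 1: A-series; mu = 3 gives A_3.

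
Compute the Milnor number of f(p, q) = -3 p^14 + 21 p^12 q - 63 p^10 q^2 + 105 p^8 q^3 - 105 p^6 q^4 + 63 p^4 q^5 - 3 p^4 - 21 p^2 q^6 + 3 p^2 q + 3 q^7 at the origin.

The Hessian of f at 0 is [[0, 0], [0, 0]] with rank 0, so corank 2. A Groebner basis of the Jacobian ideal J(f) in C{p,q} is {p^2/7 + q^6, p^3, p*q}; counting standard monomials gives mu = 8. Corank 2; j^3 = 3*p^2*q has shape L^2 M (L != M), so D-series; mu = 8 gives D_8.

8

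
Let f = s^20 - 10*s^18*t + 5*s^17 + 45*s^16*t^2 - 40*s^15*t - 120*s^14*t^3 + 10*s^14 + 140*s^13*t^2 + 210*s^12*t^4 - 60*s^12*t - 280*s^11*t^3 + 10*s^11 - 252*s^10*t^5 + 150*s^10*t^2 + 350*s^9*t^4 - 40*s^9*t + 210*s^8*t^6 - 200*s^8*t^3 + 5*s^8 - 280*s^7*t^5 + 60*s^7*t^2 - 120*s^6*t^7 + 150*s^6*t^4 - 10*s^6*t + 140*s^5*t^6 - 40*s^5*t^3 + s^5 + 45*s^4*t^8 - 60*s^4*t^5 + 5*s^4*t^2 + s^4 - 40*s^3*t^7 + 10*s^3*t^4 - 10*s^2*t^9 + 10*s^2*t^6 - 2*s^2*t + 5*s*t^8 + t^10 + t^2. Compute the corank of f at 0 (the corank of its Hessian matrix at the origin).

1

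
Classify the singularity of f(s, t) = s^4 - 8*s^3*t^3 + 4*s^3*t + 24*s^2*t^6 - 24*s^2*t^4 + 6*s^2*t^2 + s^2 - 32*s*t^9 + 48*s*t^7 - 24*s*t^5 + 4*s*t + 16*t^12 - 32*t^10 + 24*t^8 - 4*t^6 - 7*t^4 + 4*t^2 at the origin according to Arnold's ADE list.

A_3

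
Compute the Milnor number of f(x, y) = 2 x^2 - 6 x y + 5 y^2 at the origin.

The Hessian of f at 0 has rank 2. Corank 0: nondegenerate Morse point, so A_1.

1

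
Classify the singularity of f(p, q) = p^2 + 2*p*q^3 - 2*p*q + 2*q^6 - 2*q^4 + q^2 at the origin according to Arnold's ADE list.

A5

The Hessian of f at 0 has rank 1. Corank 1: A-series; mu = 5 gives A_5.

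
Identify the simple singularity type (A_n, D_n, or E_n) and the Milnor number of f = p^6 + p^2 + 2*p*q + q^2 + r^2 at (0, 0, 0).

Type A_{5}, Milnor number mu = 5.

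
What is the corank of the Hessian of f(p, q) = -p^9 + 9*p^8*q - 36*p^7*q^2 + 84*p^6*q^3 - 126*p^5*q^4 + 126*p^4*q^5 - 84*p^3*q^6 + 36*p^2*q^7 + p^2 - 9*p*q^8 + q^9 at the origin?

Hessian at 0 has rank 1.

1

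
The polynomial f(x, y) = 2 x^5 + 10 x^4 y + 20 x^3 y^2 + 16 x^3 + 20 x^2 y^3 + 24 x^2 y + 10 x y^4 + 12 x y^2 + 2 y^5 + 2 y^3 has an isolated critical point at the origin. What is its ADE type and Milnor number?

Type E_8, Milnor number mu = 8.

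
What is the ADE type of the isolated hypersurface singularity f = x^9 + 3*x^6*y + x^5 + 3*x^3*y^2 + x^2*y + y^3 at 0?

D_4

The Hessian of f at 0 is [[0, 0], [0, 0]] with rank 0, so corank 2. A Groebner basis of the Jacobian ideal J(f) in C{x,y} is {y^3, x^2 + 3*y^2, x*y}; counting standard monomials gives mu = 4. Corank 2; j^3 = y*(x^2 + y^2) splits into three distinct lines over C (the quadratic factor has nonzero discriminant), so D_4.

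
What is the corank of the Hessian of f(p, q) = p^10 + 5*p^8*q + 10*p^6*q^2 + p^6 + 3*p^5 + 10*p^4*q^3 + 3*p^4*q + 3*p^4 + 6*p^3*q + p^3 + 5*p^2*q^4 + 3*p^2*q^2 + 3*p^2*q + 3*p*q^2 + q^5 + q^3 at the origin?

Hessian at 0 has rank 0.

2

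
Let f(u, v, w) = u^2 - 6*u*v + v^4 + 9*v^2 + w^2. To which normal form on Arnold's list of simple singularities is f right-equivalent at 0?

A_3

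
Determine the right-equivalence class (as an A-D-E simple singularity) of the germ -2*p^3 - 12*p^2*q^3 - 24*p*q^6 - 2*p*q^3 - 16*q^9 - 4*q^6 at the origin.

E_{7}

The Hessian of f at 0 is [[0, 0], [0, 0]] with rank 0, so corank 2. A Groebner basis of the Jacobian ideal J(f) in C{p,q} is {p^3, p*q^2, 3*p^2 + q^3}; counting standard monomials gives mu = 7. Corank 2; j^3 = -2*p^3 is a perfect cube, so E-series; the 4-jet and mu = 7 give E_7.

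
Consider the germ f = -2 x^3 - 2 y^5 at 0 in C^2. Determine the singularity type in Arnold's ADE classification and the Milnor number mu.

Type E_8, Milnor number mu = 8.

The Hessian of f at 0 has rank 0. Corank 2; j^3 = -2*x^3 is a perfect cube, so E-series; the 5-jet and mu = 8 give E_8.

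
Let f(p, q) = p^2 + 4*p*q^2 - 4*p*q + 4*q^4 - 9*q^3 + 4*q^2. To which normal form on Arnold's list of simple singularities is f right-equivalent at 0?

The Hessian of f at 0 is [[2, -4], [-4, 8]] with rank 1, so corank 1. A Groebner basis of the Jacobian ideal J(f) in C{p,q} is {q^2, p - 2*q}; counting standard monomials gives mu = 2. Corank 1: A-series; mu = 2 gives A_2.

A2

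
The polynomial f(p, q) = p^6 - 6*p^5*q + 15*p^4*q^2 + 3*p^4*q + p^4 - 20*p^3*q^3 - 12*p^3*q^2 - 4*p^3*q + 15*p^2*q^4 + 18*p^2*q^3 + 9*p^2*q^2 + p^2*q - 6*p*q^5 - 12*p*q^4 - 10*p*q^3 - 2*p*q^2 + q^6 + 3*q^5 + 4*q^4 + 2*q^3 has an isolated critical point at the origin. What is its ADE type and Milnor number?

Type D_4, Milnor number mu = 4.

The Hessian of f at 0 is [[0, 0], [0, 0]] with rank 0, so corank 2. A Groebner basis of the Jacobian ideal J(f) in C{p,q} is {q^3, p^2 + 2*q^2, p*q - q^2}; counting standard monomials gives mu = 4. Corank 2; j^3 = q*(p^2 - 2*p*q + 2*q^2) splits into three distinct lines over C (the quadratic factor has nonzero discriminant), so D_4.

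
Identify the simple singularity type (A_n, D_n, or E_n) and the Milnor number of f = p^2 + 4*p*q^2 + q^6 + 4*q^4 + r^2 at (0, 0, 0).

The Hessian of f at 0 has rank 2. Corank 1: A-series; mu = 5 gives A_5.

Type A_{5}, Milnor number mu = 5.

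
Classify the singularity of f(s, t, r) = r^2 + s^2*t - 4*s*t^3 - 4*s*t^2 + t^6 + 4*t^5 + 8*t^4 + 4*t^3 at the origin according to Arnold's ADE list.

D7

The Hessian of f at 0 has rank 1. Corank 2; j^3 = t*(s - 2*t)^2 has shape L^2 M (L != M), so D-series; mu = 7 gives D_7.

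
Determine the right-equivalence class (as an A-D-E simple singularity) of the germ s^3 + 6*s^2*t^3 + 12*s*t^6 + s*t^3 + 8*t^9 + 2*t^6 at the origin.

E7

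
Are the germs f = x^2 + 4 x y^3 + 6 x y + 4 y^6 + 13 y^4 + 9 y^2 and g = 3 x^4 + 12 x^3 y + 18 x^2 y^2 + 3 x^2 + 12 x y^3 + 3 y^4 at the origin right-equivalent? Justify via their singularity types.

Yes.

The Hessian of f at 0 has rank 1. Corank 1: A-series; mu = 3 gives A_3. The Hessian of g at 0 has rank 1. Corank 1: A-series; mu = 3 gives A_3. Both have type A_3, hence right-equivalent.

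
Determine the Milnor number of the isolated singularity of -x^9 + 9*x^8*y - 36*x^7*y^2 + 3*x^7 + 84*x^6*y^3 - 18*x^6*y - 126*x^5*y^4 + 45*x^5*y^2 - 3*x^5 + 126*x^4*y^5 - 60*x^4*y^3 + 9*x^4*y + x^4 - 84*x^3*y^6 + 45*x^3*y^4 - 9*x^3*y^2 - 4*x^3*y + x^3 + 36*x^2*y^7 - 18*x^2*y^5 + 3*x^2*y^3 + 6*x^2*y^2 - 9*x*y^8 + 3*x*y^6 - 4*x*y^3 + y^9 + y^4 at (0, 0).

The Hessian of f at 0 has rank 0. Corank 2; j^3 = x^3 is a perfect cube, so E-series; the 4-jet and mu = 6 give E_6.

6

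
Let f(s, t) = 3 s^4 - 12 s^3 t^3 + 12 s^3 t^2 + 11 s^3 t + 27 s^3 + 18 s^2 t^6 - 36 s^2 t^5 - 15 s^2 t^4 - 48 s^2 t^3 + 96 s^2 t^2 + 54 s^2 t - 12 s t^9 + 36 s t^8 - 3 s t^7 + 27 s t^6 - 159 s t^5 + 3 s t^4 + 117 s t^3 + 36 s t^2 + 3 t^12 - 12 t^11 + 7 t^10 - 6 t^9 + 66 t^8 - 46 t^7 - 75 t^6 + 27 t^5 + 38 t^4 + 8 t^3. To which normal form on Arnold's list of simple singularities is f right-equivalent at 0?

E7

The Hessian of f at 0 is [[0, 0], [0, 0]] with rank 0, so corank 2. A Groebner basis of the Jacobian ideal J(f) in C{s,t} is {-19683*s^2/19358 - 13122*s*t/9679 + t^4 - 27*t^3/19358 - 4374*t^2/9679, s^3 + 12987*s^2/9679 + 17316*s*t/9679 + 8657*t^3/29037 + 5772*t^2/9679, s^2*t - 26001*s^2/19358 - 17334*s*t/9679 - 77753*t^3/174222 - 5778*t^2/9679, 19521*s^2/19358 + s*t^2 + 13014*s*t/9679 + 116389*t^3/174222 + 4338*t^2/9679}; counting standard monomials gives mu = 7. Corank 2; j^3 = (3*s + 2*t)^3 is a perfect cube, so E-series; the 4-jet and mu = 7 give E_7.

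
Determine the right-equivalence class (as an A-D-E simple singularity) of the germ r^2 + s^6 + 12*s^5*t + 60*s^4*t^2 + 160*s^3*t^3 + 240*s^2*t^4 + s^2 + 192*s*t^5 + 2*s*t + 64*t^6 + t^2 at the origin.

A_{5}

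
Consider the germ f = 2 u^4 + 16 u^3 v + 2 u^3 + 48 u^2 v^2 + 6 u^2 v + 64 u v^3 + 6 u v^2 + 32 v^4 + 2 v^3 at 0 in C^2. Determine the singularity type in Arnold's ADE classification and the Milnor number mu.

Type E_{6}, Milnor number mu = 6.

The Hessian of f at 0 is [[0, 0], [0, 0]] with rank 0, so corank 2. A Groebner basis of the Jacobian ideal J(f) in C{u,v} is {v^4, u*v^2 + 4*v^3/3, u^2 + 2*u*v + v^2}; counting standard monomials gives mu = 6. Corank 2; j^3 = 2*(u + v)^3 is a perfect cube, so E-series; the 4-jet and mu = 6 give E_6.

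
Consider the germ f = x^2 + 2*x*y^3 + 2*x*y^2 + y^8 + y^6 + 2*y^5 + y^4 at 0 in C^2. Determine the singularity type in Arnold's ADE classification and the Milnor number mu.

Type A_7, Milnor number mu = 7.

The Hessian of f at 0 has rank 1. Corank 1: A-series; mu = 7 gives A_7.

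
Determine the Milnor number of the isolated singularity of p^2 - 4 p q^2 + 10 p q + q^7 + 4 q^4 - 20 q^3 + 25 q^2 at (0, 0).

6

The Hessian of f at 0 has rank 1. Corank 1: A-series; mu = 6 gives A_6.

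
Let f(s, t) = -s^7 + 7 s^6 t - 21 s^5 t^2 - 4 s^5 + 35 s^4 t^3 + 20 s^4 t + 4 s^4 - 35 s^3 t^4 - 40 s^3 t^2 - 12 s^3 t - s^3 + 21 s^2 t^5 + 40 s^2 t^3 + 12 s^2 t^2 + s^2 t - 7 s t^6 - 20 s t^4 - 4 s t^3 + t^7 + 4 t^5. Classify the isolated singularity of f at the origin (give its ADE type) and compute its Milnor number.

The Hessian of f at 0 has rank 0. Corank 2; j^3 = -s^2*(s - t) has shape L^2 M (L != M), so D-series; mu = 8 gives D_8.

Type D_8, Milnor number mu = 8.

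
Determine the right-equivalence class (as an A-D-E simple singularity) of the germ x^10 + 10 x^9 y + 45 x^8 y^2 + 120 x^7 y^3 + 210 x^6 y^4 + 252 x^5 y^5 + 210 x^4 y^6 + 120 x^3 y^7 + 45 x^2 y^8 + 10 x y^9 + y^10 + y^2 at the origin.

A9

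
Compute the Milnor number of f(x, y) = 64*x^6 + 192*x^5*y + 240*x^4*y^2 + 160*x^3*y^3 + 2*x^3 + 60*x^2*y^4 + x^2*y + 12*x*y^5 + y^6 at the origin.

The Hessian of f at 0 has rank 0. Corank 2; j^3 = x^2*(2*x + y) has shape L^2 M (L != M), so D-series; mu = 7 gives D_7.

7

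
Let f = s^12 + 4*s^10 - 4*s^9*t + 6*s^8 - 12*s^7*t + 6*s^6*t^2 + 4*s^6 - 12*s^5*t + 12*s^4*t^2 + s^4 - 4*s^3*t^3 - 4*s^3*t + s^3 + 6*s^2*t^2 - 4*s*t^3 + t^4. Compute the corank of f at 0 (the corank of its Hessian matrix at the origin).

2

Hessian at 0 has rank 0.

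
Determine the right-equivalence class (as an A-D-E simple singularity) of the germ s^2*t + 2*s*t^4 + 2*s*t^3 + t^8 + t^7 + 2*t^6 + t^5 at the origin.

D_9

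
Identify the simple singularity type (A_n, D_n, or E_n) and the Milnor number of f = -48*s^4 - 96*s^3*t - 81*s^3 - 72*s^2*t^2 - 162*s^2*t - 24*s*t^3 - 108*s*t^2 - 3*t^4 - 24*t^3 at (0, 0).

Type E_6, Milnor number mu = 6.

The Hessian of f at 0 has rank 0. Corank 2; j^3 = -3*(3*s + 2*t)^3 is a perfect cube, so E-series; the 4-jet and mu = 6 give E_6.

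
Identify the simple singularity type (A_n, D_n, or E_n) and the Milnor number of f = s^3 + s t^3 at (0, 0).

The Hessian of f at 0 is [[0, 0], [0, 0]] with rank 0, so corank 2. A Groebner basis of the Jacobian ideal J(f) in C{s,t} is {s^3, s*t^2, 3*s^2 + t^3}; counting standard monomials gives mu = 7. Corank 2; j^3 = s^3 is a perfect cube, so E-series; the 4-jet and mu = 7 give E_7.

Type E_{7}, Milnor number mu = 7.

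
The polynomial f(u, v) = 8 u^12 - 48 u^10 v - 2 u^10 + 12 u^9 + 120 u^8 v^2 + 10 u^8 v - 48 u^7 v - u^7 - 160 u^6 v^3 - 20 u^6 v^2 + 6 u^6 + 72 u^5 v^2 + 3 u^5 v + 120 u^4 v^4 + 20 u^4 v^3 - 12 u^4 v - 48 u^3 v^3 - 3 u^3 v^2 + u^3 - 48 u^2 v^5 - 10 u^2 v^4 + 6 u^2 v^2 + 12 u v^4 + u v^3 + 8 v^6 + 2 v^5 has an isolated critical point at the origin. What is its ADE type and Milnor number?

Type E_7, Milnor number mu = 7.

The Hessian of f at 0 is [[0, 0], [0, 0]] with rank 0, so corank 2. A Groebner basis of the Jacobian ideal J(f) in C{u,v} is {-u^2/4 + v^4 - v^3/12, u^3, u^2*v + u^2/12 + v^3/36, u^2/2 + u*v^2 + v^3/6}; counting standard monomials gives mu = 7. Corank 2; j^3 = u^3 is a perfect cube, so E-series; the 4-jet and mu = 7 give E_7.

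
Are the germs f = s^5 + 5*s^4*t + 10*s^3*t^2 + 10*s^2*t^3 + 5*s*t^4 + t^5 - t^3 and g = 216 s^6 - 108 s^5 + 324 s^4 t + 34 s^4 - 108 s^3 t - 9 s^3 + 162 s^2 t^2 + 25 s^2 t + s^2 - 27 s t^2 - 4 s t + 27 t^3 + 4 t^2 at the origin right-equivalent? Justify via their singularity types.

No.

The Hessian of f at 0 has rank 0. Corank 2; j^3 = -t^3 is a perfect cube, so E-series; the 5-jet and mu = 8 give E_8. The Hessian of g at 0 has rank 1. Corank 1: A-series; mu = 2 gives A_2. f is E_8 but g is A_2, hence not right-equivalent.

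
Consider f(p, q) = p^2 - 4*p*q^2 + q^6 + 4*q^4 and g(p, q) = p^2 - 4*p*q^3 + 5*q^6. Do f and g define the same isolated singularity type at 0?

Yes.

The Hessian of f at 0 has rank 1. Corank 1: A-series; mu = 5 gives A_5. The Hessian of g at 0 has rank 1. Corank 1: A-series; mu = 5 gives A_5. Both have type A_5, hence right-equivalent.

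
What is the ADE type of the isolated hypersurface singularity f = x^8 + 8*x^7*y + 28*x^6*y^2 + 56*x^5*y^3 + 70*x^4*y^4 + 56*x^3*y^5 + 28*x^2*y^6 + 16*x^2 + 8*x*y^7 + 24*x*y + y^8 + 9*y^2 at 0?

The Hessian of f at 0 is [[32, 24], [24, 18]] with rank 1, so corank 1. A Groebner basis of the Jacobian ideal J(f) in C{x,y} is {y^7, x + 3*y/4}; counting standard monomials gives mu = 7. Corank 1: A-series; mu = 7 gives A_7.

A7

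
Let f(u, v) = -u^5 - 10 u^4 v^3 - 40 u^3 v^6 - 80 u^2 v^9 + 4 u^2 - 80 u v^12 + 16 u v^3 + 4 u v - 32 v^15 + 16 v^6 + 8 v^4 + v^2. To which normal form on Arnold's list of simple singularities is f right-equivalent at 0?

A_{4}

The Hessian of f at 0 is [[8, 4], [4, 2]] with rank 1, so corank 1. A Groebner basis of the Jacobian ideal J(f) in C{u,v} is {u/2 + v^3 + v/4, u^2 - v^2/4, u*v + v^2/2}; counting standard monomials gives mu = 4. Corank 1: A-series; mu = 4 gives A_4.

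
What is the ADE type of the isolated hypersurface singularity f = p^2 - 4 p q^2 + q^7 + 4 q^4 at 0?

The Hessian of f at 0 has rank 1. Corank 1: A-series; mu = 6 gives A_6.

A_6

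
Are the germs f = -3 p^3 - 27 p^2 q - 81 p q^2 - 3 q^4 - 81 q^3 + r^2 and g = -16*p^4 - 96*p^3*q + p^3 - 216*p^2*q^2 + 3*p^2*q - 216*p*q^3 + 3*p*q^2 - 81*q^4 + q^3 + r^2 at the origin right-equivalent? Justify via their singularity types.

Yes.

The Hessian of f at 0 is [[0, 0, 0], [0, 0, 0], [0, 0, 2]] with rank 1, so corank 2. A Groebner basis of the Jacobian ideal J(f) in C{p,q,r} is {q^3, p^2 + 6*p*q + 9*q^2, r}; counting standard monomials gives mu = 6. Corank 2; j^3 = -3*(p + 3*q)^3 is a perfect cube, so E-series; the 4-jet and mu = 6 give E_6. The Hessian of g at 0 is [[0, 0, 0], [0, 0, 0], [0, 0, 2]] with rank 1, so corank 2. A Groebner basis of the Jacobian ideal J(g) in C{p,q,r} is {q^4, p*q^2 + 7*q^3/6, p^2 + 2*p*q + q^2, r}; counting standard monomials gives mu = 6. Corank 2; j^3 = (p + q)^3 is a perfect cube, so E-series; the 4-jet and mu = 6 give E_6. Both have type E_6, hence right-equivalent.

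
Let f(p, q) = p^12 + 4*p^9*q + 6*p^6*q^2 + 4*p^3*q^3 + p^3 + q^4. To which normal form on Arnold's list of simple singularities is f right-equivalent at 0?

The Hessian of f at 0 is [[0, 0], [0, 0]] with rank 0, so corank 2. A Groebner basis of the Jacobian ideal J(f) in C{p,q} is {q^3, p^2}; counting standard monomials gives mu = 6. Corank 2; j^3 = p^3 is a perfect cube, so E-series; the 4-jet and mu = 6 give E_6.

E_6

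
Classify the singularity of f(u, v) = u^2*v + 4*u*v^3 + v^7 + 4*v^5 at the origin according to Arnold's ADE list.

D_{8}

The Hessian of f at 0 is [[0, 0], [0, 0]] with rank 0, so corank 2. A Groebner basis of the Jacobian ideal J(f) in C{u,v} is {u^2*v^2 + 4*u^2/7 + 8*u*v^2/7, u^3 - 8*u^2/7 - 16*u*v^2/7, u*v/2 + v^3}; counting standard monomials gives mu = 8. Corank 2; j^3 = u^2*v has shape L^2 M (L != M), so D-series; mu = 8 gives D_8.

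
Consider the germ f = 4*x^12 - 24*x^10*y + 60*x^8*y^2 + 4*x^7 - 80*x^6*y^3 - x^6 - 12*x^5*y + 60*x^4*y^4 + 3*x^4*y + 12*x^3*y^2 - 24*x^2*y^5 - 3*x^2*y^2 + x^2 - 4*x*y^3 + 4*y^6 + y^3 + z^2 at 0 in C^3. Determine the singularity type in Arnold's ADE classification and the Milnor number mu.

Type A2, Milnor number mu = 2.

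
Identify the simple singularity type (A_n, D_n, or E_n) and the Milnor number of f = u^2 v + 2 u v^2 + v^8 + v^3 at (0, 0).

The Hessian of f at 0 has rank 0. Corank 2; j^3 = v*(u + v)^2 has shape L^2 M (L != M), so D-series; mu = 9 gives D_9.

Type D_9, Milnor number mu = 9.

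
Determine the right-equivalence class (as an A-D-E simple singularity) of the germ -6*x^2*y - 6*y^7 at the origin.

The Hessian of f at 0 is [[0, 0], [0, 0]] with rank 0, so corank 2. A Groebner basis of the Jacobian ideal J(f) in C{x,y} is {x^2/7 + y^6, x^3, x*y}; counting standard monomials gives mu = 8. Corank 2; j^3 = -6*x^2*y has shape L^2 M (L != M), so D-series; mu = 8 gives D_8.

D8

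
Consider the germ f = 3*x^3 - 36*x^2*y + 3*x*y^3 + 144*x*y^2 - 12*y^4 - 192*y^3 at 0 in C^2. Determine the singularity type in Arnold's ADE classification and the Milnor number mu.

Type E_7, Milnor number mu = 7.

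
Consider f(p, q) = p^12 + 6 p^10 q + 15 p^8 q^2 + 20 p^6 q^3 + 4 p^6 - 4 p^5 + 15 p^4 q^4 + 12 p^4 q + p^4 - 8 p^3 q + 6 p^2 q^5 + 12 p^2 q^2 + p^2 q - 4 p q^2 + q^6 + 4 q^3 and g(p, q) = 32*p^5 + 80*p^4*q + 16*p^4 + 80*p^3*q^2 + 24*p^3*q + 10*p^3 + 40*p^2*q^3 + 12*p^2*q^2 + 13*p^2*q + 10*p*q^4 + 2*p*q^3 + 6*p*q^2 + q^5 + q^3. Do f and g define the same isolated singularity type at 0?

The Hessian of f at 0 is [[0, 0], [0, 0]] with rank 0, so corank 2. A Groebner basis of the Jacobian ideal J(f) in C{p,q} is {5*p^2/189 - 1789*p*q/12096 + q^4 + 509*q^3/1512 + 383*q^2/2016, p^3 - 32*p^2/63 + 131*p*q/126 - 4*q^3/63 - q^2/21, p^2*q - p*q/2 + q^2, 8*p^2/189 + p*q^2 - 509*p*q/1512 - 125*q^3/189 + 127*q^2/252}; counting standard monomials gives mu = 7. Corank 2; j^3 = q*(p - 2*q)^2 has shape L^2 M (L != M), so D-series; mu = 7 gives D_7. The Hessian of g at 0 is [[0, 0], [0, 0]] with rank 0, so corank 2. A Groebner basis of the Jacobian ideal J(g) in C{p,q} is {q^3, p^2 - 3*q^2/11, p*q + 6*q^2/11}; counting standard monomials gives mu = 4. Corank 2; j^3 = (2*p + q)*(5*p^2 + 4*p*q + q^2) splits into three distinct lines over C (the quadratic factor has nonzero discriminant), so D_4. f is D_7 but g is D_4, hence not right-equivalent.

No.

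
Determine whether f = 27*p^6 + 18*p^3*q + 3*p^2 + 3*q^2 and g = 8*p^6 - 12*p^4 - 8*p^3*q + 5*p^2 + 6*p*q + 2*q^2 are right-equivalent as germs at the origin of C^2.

The Hessian of f at 0 is [[6, 0], [0, 6]] with rank 2, so corank 0. A Groebner basis of the Jacobian ideal J(f) in C{p,q} is {p, q}; counting standard monomials gives mu = 1. Corank 0: nondegenerate Morse point, so A_1. The Hessian of g at 0 is [[10, 6], [6, 4]] with rank 2, so corank 0. A Groebner basis of the Jacobian ideal J(g) in C{p,q} is {p, q}; counting standard monomials gives mu = 1. Corank 0: nondegenerate Morse point, so A_1. Both have type A_1, hence right-equivalent.

Yes.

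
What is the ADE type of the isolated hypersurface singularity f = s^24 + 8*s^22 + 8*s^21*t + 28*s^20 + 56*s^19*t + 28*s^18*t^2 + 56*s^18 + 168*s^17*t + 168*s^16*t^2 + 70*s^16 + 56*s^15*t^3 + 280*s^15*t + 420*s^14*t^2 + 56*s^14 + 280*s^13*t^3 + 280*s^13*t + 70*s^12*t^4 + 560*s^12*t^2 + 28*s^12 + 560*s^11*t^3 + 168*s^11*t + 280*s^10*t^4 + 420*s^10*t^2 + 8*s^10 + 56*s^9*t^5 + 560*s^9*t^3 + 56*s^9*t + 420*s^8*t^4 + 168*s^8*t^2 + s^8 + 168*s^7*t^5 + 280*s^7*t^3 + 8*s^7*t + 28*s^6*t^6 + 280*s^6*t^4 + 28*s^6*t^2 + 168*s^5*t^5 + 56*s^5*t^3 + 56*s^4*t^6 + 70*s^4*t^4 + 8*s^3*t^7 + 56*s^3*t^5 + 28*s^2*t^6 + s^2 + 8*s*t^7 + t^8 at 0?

A_{7}

The Hessian of f at 0 is [[2, 0], [0, 0]] with rank 1, so corank 1. A Groebner basis of the Jacobian ideal J(f) in C{s,t} is {t^7, s}; counting standard monomials gives mu = 7. Corank 1: A-series; mu = 7 gives A_7.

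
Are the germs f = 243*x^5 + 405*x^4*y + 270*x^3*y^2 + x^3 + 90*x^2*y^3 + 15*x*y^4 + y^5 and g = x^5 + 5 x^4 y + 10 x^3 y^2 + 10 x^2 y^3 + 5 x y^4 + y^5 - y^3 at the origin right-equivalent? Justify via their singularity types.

Yes.

The Hessian of f at 0 has rank 0. Corank 2; j^3 = x^3 is a perfect cube, so E-series; the 5-jet and mu = 8 give E_8. The Hessian of g at 0 has rank 0. Corank 2; j^3 = -y^3 is a perfect cube, so E-series; the 5-jet and mu = 8 give E_8. Both have type E_8, hence right-equivalent.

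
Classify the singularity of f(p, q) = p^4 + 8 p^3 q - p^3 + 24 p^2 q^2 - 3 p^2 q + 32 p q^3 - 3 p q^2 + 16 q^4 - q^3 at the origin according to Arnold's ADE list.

The Hessian of f at 0 has rank 0. Corank 2; j^3 = -(p + q)^3 is a perfect cube, so E-series; the 4-jet and mu = 6 give E_6.

E_{6}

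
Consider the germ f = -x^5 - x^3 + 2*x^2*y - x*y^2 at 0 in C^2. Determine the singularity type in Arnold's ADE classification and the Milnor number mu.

The Hessian of f at 0 is [[0, 0], [0, 0]] with rank 0, so corank 2. A Groebner basis of the Jacobian ideal J(f) in C{x,y} is {-x*y/5 + y^4 + y^2/5, x*y^2 - y^3, x^2 - x*y}; counting standard monomials gives mu = 6. Corank 2; j^3 = -x*(x - y)^2 has shape L^2 M (L != M), so D-series; mu = 6 gives D_6.

Type D_6, Milnor number mu = 6.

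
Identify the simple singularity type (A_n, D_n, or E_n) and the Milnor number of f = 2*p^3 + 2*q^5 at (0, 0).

The Hessian of f at 0 is [[0, 0], [0, 0]] with rank 0, so corank 2. A Groebner basis of the Jacobian ideal J(f) in C{p,q} is {q^4, p^2}; counting standard monomials gives mu = 8. Corank 2; j^3 = 2*p^3 is a perfect cube, so E-series; the 5-jet and mu = 8 give E_8.

Type E_8, Milnor number mu = 8.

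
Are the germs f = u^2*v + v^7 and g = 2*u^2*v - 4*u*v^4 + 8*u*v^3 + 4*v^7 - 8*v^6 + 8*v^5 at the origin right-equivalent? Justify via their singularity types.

Yes.

The Hessian of f at 0 has rank 0. Corank 2; j^3 = u^2*v has shape L^2 M (L != M), so D-series; mu = 8 gives D_8. The Hessian of g at 0 has rank 0. Corank 2; j^3 = 2*u^2*v has shape L^2 M (L != M), so D-series; mu = 8 gives D_8. Both have type D_8, hence right-equivalent.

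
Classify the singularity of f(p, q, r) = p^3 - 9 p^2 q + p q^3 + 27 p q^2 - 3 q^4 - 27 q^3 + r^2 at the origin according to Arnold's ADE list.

E_{7}

The Hessian of f at 0 has rank 1. Corank 2; j^3 = (p - 3*q)^3 is a perfect cube, so E-series; the 4-jet and mu = 7 give E_7.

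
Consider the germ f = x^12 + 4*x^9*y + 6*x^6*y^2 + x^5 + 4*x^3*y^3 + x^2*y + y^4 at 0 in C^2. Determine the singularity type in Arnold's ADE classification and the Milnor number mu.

Type D_5, Milnor number mu = 5.

The Hessian of f at 0 has rank 0. Corank 2; j^3 = x^2*y has shape L^2 M (L != M), so D-series; mu = 5 gives D_5.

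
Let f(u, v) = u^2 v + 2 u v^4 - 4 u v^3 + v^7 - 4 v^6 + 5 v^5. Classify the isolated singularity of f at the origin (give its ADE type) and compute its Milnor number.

Type D6, Milnor number mu = 6.

The Hessian of f at 0 has rank 0. Corank 2; j^3 = u^2*v has shape L^2 M (L != M), so D-series; mu = 6 gives D_6.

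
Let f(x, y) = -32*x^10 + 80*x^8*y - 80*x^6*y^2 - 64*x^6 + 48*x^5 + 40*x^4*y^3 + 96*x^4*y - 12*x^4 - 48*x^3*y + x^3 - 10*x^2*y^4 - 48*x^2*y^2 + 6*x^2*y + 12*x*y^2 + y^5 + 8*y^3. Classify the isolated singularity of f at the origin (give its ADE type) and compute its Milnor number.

The Hessian of f at 0 has rank 0. Corank 2; j^3 = (x + 2*y)^3 is a perfect cube, so E-series; the 5-jet and mu = 8 give E_8.

Type E8, Milnor number mu = 8.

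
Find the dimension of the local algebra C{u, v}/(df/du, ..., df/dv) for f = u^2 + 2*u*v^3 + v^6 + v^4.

3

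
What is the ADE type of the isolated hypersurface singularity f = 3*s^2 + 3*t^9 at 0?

The Hessian of f at 0 has rank 1. Corank 1: A-series; mu = 8 gives A_8.

A_8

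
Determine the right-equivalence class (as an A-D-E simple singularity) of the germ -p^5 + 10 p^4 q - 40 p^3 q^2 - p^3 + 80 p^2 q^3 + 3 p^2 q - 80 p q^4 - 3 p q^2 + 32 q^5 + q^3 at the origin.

E_8

The Hessian of f at 0 has rank 0. Corank 2; j^3 = -(p - q)^3 is a perfect cube, so E-series; the 5-jet and mu = 8 give E_8.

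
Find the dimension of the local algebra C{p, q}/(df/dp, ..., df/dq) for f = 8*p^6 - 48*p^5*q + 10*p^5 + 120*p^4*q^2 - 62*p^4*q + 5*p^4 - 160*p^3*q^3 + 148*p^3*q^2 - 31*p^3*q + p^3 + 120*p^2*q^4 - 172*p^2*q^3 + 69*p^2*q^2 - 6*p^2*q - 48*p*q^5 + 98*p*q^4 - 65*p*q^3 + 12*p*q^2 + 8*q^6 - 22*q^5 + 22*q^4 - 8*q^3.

7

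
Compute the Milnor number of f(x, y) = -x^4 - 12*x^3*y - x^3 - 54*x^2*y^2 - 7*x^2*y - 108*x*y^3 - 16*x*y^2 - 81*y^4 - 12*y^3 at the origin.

The Hessian of f at 0 is [[0, 0], [0, 0]] with rank 0, so corank 2. A Groebner basis of the Jacobian ideal J(f) in C{x,y} is {x*y^2 + x*y/2 + y^2, -x*y/4 + y^3 - y^2/2, x^2 + 5*x*y + 6*y^2}; counting standard monomials gives mu = 5. Corank 2; j^3 = -(x + 2*y)^2*(x + 3*y) has shape L^2 M (L != M), so D-series; mu = 5 gives D_5.

5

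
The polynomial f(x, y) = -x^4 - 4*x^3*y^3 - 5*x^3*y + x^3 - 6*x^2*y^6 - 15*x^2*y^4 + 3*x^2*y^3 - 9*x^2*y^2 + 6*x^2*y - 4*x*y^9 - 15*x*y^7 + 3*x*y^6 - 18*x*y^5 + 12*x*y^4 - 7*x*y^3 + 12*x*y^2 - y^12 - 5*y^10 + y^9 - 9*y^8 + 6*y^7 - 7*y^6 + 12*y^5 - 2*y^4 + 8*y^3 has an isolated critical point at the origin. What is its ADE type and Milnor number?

Type E7, Milnor number mu = 7.

The Hessian of f at 0 is [[0, 0], [0, 0]] with rank 0, so corank 2. A Groebner basis of the Jacobian ideal J(f) in C{x,y} is {3*x^2 + 12*x*y + y^4 + y^3 + 12*y^2, x^3 - 18*x^2 - 72*x*y + 2*y^3 - 72*y^2, x^2*y + 7*x^2 + 28*x*y - 5*y^3/3 + 28*y^2, -2*x^2 + x*y^2 - 8*x*y + 4*y^3/3 - 8*y^2}; counting standard monomials gives mu = 7. Corank 2; j^3 = (x + 2*y)^3 is a perfect cube, so E-series; the 4-jet and mu = 7 give E_7.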